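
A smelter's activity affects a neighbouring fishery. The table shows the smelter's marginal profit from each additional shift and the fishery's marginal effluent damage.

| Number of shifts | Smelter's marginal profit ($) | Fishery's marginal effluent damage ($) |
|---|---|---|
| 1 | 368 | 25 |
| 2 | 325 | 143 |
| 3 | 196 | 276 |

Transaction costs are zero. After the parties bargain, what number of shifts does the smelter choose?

2

Bargaining reaches the level where marginal profit last exceeds marginal effluent damage.
That holds through level 2 (325 ≥ 143) but not at 3 (196 < 276).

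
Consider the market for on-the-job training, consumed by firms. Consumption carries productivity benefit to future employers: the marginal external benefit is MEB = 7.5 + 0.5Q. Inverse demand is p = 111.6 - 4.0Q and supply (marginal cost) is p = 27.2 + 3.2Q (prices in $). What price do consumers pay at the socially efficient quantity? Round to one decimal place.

P = $56.7

Social marginal benefit = demand + MEB = 119.1 - 3.5Q.
Set SMB = MC: 119.1 - 3.5Q = 27.2 + 3.2Q → Q* = 13.7164.
Consumer price on the demand curve at Q*: 111.6 − 4.0×13.7164 = 56.7344.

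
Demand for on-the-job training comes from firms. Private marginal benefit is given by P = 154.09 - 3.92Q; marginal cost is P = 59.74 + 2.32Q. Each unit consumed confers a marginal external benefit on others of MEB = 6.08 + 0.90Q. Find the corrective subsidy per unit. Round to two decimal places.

Social marginal benefit = demand + MEB = 160.17 - 3.02Q.
Set SMB = MC: 160.17 - 3.02Q = 59.74 + 2.32Q → Q* = 18.8071.
The Pigouvian subsidy equals MEB at Q*: 6.08 + 0.90×18.8071 = 23.0064.

subsidy = 23.01 per unit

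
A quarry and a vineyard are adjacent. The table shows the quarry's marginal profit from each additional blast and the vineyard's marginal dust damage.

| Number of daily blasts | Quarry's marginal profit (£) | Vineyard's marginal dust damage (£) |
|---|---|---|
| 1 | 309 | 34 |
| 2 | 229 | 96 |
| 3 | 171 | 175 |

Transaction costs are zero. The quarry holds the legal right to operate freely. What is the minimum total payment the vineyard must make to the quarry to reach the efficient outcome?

Left alone the quarry would choose level 3 (marginal profit stays positive).
Efficient level: k* = 2 (marginal profit ≥ marginal dust damage through 2).
The vineyard must at least cover the quarry's forgone profit from cutting 3→2: 171 = 171.

£171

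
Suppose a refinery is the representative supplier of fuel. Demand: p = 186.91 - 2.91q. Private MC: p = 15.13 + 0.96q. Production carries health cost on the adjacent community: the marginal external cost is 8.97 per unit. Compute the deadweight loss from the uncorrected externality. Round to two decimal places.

Market equilibrium (private): 15.13 + 0.96q = 186.91 - 2.91q → q_m = 44.3876.
Social marginal cost = private MC + MEC = 24.10 + 0.96q.
Set SMC = demand: 24.10 + 0.96q = 186.91 - 2.91q → q* = 42.0698.
The welfare-loss triangle has base |q_m − q*| and height MEC(q_m) (the vertical gap between SMC and demand is zero at q* and MEC at q_m).
DWL = ½ × 2.3178 × 8.9700 = 10.3953.

DWL = 10.40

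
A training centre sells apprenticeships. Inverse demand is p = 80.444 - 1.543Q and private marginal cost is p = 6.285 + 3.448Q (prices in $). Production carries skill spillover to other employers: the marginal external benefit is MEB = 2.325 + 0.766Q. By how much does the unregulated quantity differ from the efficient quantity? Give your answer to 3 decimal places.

Market equilibrium (private): 6.285 + 3.448Q = 80.444 - 1.543Q → Q_m = 14.8585.
Social marginal cost = private MC − MEB = 3.960 + 2.682Q.
Set SMC = demand: 3.960 + 2.682Q = 80.444 - 1.543Q → Q* = 18.1027.
Gap = |14.8585 − 18.1027| = 3.2442.

3.244 units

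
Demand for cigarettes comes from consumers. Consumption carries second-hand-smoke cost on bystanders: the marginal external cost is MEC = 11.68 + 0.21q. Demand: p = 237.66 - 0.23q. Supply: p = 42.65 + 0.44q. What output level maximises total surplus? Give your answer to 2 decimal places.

Social marginal benefit = demand − MEC = 225.98 - 0.44q.
Set SMB = MC: 225.98 - 0.44q = 42.65 + 0.44q → q* = 208.3295.

q* = 208.33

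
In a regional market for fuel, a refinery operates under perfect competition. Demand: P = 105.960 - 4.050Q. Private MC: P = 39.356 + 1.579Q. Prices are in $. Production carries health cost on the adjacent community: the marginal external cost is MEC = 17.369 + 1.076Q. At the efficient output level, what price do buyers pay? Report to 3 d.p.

Social marginal cost = private MC + MEC = 56.725 + 2.655Q.
Set SMC = demand: 56.725 + 2.655Q = 105.960 - 4.050Q → Q* = 7.3430.
Consumer price on the demand curve at Q*: 105.960 − 4.050×7.3430 = 76.2209.

P = $76.221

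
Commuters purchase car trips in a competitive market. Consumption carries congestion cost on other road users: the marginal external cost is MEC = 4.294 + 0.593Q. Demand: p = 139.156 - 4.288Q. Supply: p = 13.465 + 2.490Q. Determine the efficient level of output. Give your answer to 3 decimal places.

Q* = 16.470

Social marginal benefit = demand − MEC = 134.862 - 4.881Q.
Set SMB = MC: 134.862 - 4.881Q = 13.465 + 2.490Q → Q* = 16.4695.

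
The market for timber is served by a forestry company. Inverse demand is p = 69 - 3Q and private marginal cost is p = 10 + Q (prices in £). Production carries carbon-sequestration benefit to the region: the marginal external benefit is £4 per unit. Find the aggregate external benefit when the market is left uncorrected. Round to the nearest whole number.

Market equilibrium (private): 10 + Q = 69 - 3Q → Q_m = 14.7500.
Total external benefit = MEB × Q_m = 4 × 14.7500 = 59.0000.

£59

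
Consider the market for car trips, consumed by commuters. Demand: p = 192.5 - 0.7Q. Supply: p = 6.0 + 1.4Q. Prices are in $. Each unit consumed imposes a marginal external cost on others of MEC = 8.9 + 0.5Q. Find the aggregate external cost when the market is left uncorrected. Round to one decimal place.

Market equilibrium (private): 6.0 + 1.4Q = 192.5 - 0.7Q → Q_m = 88.8095.
Total external cost = ∫₀^{Q_m} (8.9 + 0.5Q) dQ = 8.9×88.8095 + ½×0.5×88.8095² = 2762.1864.

$2762.2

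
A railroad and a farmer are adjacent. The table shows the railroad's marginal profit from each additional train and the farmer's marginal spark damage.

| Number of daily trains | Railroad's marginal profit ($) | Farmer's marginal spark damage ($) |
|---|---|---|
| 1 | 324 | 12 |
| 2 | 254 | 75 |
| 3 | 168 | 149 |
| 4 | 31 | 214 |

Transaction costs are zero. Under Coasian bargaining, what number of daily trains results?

3

Bargaining reaches the level where marginal profit last exceeds marginal spark damage.
That holds through level 3 (168 ≥ 149) but not at 4 (31 < 214).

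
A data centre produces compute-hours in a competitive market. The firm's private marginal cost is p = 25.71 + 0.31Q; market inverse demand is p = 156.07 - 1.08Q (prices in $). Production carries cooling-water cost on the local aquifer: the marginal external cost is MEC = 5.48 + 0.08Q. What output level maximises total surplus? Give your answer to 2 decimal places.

Social marginal cost = private MC + MEC = 31.19 + 0.39Q.
Set SMC = demand: 31.19 + 0.39Q = 156.07 - 1.08Q → Q* = 84.9524.

Q* = 84.95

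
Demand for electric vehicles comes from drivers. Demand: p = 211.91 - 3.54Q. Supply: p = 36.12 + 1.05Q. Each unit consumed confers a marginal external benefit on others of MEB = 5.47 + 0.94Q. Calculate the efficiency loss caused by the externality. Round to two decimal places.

DWL = 235.59

Market equilibrium (private): 36.12 + 1.05Q = 211.91 - 3.54Q → Q_m = 38.2985.
Social marginal benefit = demand + MEB = 217.38 - 2.60Q.
Set SMB = MC: 217.38 - 2.60Q = 36.12 + 1.05Q → Q* = 49.6603.
Between Q* and Q_m the wedge SMB − MC runs linearly from 0 to MEB(Q_m), so the loss is a triangle.
DWL = ½ × 11.3618 × 41.4706 = 235.5903.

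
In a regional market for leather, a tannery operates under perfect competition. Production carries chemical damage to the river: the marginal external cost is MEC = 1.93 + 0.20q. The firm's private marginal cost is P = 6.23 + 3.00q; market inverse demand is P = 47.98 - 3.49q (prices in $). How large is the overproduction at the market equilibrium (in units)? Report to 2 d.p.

0.48 units

Market equilibrium (private): 6.23 + 3.00q = 47.98 - 3.49q → q_m = 6.4330.
Social marginal cost = private MC + MEC = 8.16 + 3.20q.
Set SMC = demand: 8.16 + 3.20q = 47.98 - 3.49q → q* = 5.9522.
Gap = |6.4330 − 5.9522| = 0.4808.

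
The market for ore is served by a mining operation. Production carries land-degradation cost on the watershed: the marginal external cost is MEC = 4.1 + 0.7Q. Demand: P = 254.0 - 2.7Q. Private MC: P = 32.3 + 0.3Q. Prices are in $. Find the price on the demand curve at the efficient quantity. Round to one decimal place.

P = $95.2

Social marginal cost = private MC + MEC = 36.4 + Q.
Set SMC = demand: 36.4 + Q = 254.0 - 2.7Q → Q* = 58.8108.
Consumer price on the demand curve at Q*: 254.0 − 2.7×58.8108 = 95.2108.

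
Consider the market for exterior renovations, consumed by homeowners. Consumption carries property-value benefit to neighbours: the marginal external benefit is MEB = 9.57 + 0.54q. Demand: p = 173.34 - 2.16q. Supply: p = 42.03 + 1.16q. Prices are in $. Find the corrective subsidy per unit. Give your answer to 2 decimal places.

subsidy = $36.94 per unit

Social marginal benefit = demand + MEB = 182.91 - 1.62q.
Set SMB = MC: 182.91 - 1.62q = 42.03 + 1.16q → q* = 50.6763.
The Pigouvian subsidy equals MEB at q*: 9.57 + 0.54×50.6763 = 36.9352.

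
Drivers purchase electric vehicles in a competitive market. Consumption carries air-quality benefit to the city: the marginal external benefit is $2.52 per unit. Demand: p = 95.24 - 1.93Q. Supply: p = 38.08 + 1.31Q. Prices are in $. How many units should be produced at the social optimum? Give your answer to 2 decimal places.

Social marginal benefit = demand + MEB = 97.76 - 1.93Q.
Set SMB = MC: 97.76 - 1.93Q = 38.08 + 1.31Q → Q* = 18.4198.

Q* = 18.42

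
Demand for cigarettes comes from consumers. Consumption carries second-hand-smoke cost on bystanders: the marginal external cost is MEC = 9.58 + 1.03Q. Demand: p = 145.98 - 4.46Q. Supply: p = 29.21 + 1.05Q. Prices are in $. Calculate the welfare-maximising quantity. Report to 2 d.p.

Q* = 16.39

Social marginal benefit = demand − MEC = 136.40 - 5.49Q.
Set SMB = MC: 136.40 - 5.49Q = 29.21 + 1.05Q → Q* = 16.3899.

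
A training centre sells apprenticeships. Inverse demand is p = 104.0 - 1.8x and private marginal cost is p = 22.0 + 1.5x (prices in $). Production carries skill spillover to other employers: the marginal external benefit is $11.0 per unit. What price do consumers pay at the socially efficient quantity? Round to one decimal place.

Social marginal cost = private MC − MEB = 11.0 + 1.5x.
Set SMC = demand: 11.0 + 1.5x = 104.0 - 1.8x → x* = 28.1818.
Consumer price on the demand curve at x*: 104.0 − 1.8×28.1818 = 53.2728.

P = $53.3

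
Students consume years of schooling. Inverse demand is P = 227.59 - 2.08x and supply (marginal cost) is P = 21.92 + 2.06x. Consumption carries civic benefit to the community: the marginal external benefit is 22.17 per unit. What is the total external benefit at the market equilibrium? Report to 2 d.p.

1101.38

Market equilibrium (private): 21.92 + 2.06x = 227.59 - 2.08x → x_m = 49.6787.
Total external benefit = MEB × x_m = 22.17 × 49.6787 = 1101.3768.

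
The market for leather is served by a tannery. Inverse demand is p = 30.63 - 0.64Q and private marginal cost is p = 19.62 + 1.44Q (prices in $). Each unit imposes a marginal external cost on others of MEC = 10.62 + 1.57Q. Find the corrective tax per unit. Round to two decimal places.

Social marginal cost = private MC + MEC = 30.24 + 3.01Q.
Set SMC = demand: 30.24 + 3.01Q = 30.63 - 0.64Q → Q* = 0.1068.
The Pigouvian tax equals MEC at Q*: 10.62 + 1.57×0.1068 = 10.7877.

tax = $10.79 per unit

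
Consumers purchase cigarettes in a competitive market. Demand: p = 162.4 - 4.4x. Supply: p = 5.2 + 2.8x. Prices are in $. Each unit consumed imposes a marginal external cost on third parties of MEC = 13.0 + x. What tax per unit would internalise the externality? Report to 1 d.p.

tax = $30.6 per unit

Social marginal benefit = demand − MEC = 149.4 - 5.4x.
Set SMB = MC: 149.4 - 5.4x = 5.2 + 2.8x → x* = 17.5854.
The Pigouvian tax equals MEC at x*: 13.0 + 1.0×17.5854 = 30.5854.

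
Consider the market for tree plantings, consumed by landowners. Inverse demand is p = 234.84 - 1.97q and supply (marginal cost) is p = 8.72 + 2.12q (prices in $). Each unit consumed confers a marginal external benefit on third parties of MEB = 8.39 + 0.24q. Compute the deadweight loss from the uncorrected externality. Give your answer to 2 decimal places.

DWL = $60.92

Market equilibrium (private): 8.72 + 2.12q = 234.84 - 1.97q → q_m = 55.2861.
Social marginal benefit = demand + MEB = 243.23 - 1.73q.
Set SMB = MC: 243.23 - 1.73q = 8.72 + 2.12q → q* = 60.9117.
The loss is the area between SMB and MC from q* to q_m; with linear curves that's a triangle of height MEB(q_m).
DWL = ½ × 5.6256 × 21.6587 = 60.9216.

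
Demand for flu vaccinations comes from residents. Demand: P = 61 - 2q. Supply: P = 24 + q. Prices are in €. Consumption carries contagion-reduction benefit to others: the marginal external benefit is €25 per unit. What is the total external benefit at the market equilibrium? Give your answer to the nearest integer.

Market equilibrium (private): 24 + q = 61 - 2q → q_m = 12.3333.
Total external benefit = MEB × q_m = 25 × 12.3333 = 308.3325.

€308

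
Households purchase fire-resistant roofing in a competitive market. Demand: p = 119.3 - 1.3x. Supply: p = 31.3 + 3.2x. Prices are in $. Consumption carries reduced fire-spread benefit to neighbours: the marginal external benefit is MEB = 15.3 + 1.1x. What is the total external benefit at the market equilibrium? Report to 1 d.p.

Market equilibrium (private): 31.3 + 3.2x = 119.3 - 1.3x → x_m = 19.5556.
Total external benefit = ∫₀^{x_m} (15.3 + 1.1x) dx = 15.3×19.5556 + ½×1.1×19.5556² = 509.5325.

$509.5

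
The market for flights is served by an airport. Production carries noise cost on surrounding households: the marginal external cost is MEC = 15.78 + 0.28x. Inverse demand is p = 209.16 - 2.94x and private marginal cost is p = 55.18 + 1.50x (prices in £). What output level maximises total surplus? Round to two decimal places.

x* = 29.28

Social marginal cost = private MC + MEC = 70.96 + 1.78x.
Set SMC = demand: 70.96 + 1.78x = 209.16 - 2.94x → x* = 29.2797.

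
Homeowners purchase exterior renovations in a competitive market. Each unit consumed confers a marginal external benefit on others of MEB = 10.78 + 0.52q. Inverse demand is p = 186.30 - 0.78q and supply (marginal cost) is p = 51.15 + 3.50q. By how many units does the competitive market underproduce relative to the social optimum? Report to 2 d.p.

Market equilibrium (private): 51.15 + 3.50q = 186.30 - 0.78q → q_m = 31.5771.
Social marginal benefit = demand + MEB = 197.08 - 0.26q.
Set SMB = MC: 197.08 - 0.26q = 51.15 + 3.50q → q* = 38.8112.
Gap = |31.5771 − 38.8112| = 7.2341.

7.23 units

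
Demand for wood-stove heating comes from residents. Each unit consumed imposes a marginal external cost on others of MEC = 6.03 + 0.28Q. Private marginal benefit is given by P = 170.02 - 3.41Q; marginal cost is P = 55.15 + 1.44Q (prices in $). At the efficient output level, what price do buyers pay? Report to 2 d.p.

Social marginal benefit = demand − MEC = 163.99 - 3.69Q.
Set SMB = MC: 163.99 - 3.69Q = 55.15 + 1.44Q → Q* = 21.2164.
Consumer price on the demand curve at Q*: 170.02 − 3.41×21.2164 = 97.6721.

P = $97.67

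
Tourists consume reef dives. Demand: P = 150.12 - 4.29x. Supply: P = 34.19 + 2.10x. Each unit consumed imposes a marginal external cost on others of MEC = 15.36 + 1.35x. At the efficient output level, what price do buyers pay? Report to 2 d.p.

P = 94.38

Social marginal benefit = demand − MEC = 134.76 - 5.64x.
Set SMB = MC: 134.76 - 5.64x = 34.19 + 2.10x → x* = 12.9935.
Consumer price on the demand curve at x*: 150.12 − 4.29×12.9935 = 94.3779.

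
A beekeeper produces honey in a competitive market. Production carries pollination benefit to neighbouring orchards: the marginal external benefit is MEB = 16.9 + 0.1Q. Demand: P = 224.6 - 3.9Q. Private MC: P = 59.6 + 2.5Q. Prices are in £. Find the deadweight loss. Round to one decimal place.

DWL = £30.1

Market equilibrium (private): 59.6 + 2.5Q = 224.6 - 3.9Q → Q_m = 25.7813.
Social marginal cost = private MC − MEB = 42.7 + 2.4Q.
Set SMC = demand: 42.7 + 2.4Q = 224.6 - 3.9Q → Q* = 28.8730.
The loss is the area between SMC and demand from Q* to Q_m; with linear curves that's a triangle of height MEB(Q_m).
DWL = ½ × 3.0917 × 19.4781 = 30.1102.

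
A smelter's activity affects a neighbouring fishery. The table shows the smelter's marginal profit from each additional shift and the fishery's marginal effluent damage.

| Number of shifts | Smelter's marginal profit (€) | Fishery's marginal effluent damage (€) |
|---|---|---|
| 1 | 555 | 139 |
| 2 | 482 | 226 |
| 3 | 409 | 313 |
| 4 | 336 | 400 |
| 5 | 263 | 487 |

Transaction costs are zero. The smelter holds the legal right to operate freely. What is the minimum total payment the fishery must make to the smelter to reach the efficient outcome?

Left alone the smelter would choose level 5 (marginal profit stays positive).
Efficient level: k* = 3 (marginal profit ≥ marginal effluent damage through 3).
The fishery must at least cover the smelter's forgone profit from cutting 5→3: 336 + 263 = 599.

€599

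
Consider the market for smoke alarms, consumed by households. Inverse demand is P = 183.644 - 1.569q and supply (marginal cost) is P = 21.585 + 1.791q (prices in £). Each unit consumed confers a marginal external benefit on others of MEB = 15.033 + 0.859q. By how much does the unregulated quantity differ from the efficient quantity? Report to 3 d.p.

22.577 units

Market equilibrium (private): 21.585 + 1.791q = 183.644 - 1.569q → q_m = 48.2318.
Social marginal benefit = demand + MEB = 198.677 - 0.710q.
Set SMB = MC: 198.677 - 0.710q = 21.585 + 1.791q → q* = 70.8085.
Gap = |48.2318 − 70.8085| = 22.5767.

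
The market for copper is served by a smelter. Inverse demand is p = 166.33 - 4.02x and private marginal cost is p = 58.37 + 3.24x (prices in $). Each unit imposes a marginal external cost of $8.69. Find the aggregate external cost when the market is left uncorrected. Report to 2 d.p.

$129.22

Market equilibrium (private): 58.37 + 3.24x = 166.33 - 4.02x → x_m = 14.8705.
Total external cost = MEC × x_m = 8.69 × 14.8705 = 129.2246.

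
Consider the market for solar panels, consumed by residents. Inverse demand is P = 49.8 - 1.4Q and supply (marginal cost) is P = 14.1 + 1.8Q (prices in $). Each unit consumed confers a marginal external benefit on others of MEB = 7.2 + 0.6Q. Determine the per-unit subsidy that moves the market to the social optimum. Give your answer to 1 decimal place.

subsidy = $17.1 per unit

Social marginal benefit = demand + MEB = 57.0 - 0.8Q.
Set SMB = MC: 57.0 - 0.8Q = 14.1 + 1.8Q → Q* = 16.5000.
The Pigouvian subsidy equals MEB at Q*: 7.2 + 0.6×16.5000 = 17.1000.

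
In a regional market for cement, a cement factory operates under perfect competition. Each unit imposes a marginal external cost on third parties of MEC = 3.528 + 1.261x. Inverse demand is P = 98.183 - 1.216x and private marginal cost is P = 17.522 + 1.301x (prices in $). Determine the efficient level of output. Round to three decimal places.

x* = 20.416

Social marginal cost = private MC + MEC = 21.050 + 2.562x.
Set SMC = demand: 21.050 + 2.562x = 98.183 - 1.216x → x* = 20.4164.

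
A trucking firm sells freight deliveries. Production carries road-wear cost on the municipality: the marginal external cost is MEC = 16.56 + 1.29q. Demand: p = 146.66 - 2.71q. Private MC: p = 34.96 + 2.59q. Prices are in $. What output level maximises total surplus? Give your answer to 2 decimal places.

q* = 14.44

Social marginal cost = private MC + MEC = 51.52 + 3.88q.
Set SMC = demand: 51.52 + 3.88q = 146.66 - 2.71q → q* = 14.4370.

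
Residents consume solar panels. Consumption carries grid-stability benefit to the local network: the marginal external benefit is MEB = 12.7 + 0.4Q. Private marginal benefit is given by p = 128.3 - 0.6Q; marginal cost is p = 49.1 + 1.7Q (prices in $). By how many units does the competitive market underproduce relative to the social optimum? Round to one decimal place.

Market equilibrium (private): 49.1 + 1.7Q = 128.3 - 0.6Q → Q_m = 34.4348.
Social marginal benefit = demand + MEB = 141.0 - 0.2Q.
Set SMB = MC: 141.0 - 0.2Q = 49.1 + 1.7Q → Q* = 48.3684.
Gap = |34.4348 − 48.3684| = 13.9336.

13.9 units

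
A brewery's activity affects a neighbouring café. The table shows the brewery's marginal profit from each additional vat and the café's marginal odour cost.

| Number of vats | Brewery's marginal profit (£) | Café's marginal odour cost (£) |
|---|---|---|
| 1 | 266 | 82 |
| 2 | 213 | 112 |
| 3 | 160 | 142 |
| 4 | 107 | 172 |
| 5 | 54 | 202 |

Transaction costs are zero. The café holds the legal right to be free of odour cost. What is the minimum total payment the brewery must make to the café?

Efficient level: marginal profit ≥ marginal odour cost through level 3, so k* = 3.
With the café holding the right, the brewery must at least compensate total damage at k*: 82 + 112 + 142 = 336.

£336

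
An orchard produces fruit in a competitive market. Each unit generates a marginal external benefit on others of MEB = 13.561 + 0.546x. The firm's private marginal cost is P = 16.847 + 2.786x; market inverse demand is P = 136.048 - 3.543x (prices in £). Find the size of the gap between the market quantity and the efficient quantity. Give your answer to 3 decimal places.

4.123 units

Market equilibrium (private): 16.847 + 2.786x = 136.048 - 3.543x → x_m = 18.8341.
Social marginal cost = private MC − MEB = 3.286 + 2.240x.
Set SMC = demand: 3.286 + 2.240x = 136.048 - 3.543x → x* = 22.9573.
Gap = |18.8341 − 22.9573| = 4.1232.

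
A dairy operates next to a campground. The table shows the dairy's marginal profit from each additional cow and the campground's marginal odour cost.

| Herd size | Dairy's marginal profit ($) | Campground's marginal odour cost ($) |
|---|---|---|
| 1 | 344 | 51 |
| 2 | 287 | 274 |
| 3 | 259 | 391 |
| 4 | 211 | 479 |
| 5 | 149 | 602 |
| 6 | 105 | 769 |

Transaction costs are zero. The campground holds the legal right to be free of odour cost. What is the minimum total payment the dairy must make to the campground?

Efficient level: marginal profit ≥ marginal odour cost through level 2, so k* = 2.
With the campground holding the right, the dairy must at least compensate total damage at k*: 51 + 274 = 325.

$325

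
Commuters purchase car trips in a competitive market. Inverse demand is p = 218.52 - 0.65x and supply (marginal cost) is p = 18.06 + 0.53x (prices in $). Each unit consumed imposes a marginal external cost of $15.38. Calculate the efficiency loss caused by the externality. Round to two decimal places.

Market equilibrium (private): 18.06 + 0.53x = 218.52 - 0.65x → x_m = 169.8814.
Social marginal benefit = demand − MEC = 203.14 - 0.65x.
Set SMB = MC: 203.14 - 0.65x = 18.06 + 0.53x → x* = 156.8475.
The welfare-loss triangle has base |x_m − x*| and height MEC(x_m) (the vertical gap between SMB and MC is zero at x* and MEC at x_m).
DWL = ½ × 13.0339 × 15.3800 = 100.2307.

DWL = $100.23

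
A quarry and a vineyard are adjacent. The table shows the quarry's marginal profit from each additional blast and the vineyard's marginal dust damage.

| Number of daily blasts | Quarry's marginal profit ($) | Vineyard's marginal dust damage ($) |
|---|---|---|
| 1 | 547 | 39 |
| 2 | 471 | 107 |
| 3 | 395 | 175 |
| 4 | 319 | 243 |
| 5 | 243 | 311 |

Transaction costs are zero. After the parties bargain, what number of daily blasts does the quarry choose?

4

Bargaining reaches the level where marginal profit last exceeds marginal dust damage.
That holds through level 4 (319 ≥ 243) but not at 5 (243 < 311).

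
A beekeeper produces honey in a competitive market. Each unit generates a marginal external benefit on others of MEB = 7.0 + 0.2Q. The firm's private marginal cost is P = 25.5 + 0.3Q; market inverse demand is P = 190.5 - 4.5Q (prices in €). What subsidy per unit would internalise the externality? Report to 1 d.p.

Social marginal cost = private MC − MEB = 18.5 + 0.1Q.
Set SMC = demand: 18.5 + 0.1Q = 190.5 - 4.5Q → Q* = 37.3913.
The Pigouvian subsidy equals MEB at Q*: 7.0 + 0.2×37.3913 = 14.4783.

subsidy = €14.5 per unit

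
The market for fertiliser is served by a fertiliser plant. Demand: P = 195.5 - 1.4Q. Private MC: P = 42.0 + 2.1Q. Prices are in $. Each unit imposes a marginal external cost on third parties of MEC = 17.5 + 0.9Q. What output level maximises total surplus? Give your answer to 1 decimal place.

Social marginal cost = private MC + MEC = 59.5 + 3.0Q.
Set SMC = demand: 59.5 + 3.0Q = 195.5 - 1.4Q → Q* = 30.9091.

Q* = 30.9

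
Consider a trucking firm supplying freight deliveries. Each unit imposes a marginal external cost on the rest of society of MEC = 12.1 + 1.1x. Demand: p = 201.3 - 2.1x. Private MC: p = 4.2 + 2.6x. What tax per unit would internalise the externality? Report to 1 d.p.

tax = 47.2 per unit

Social marginal cost = private MC + MEC = 16.3 + 3.7x.
Set SMC = demand: 16.3 + 3.7x = 201.3 - 2.1x → x* = 31.8966.
The Pigouvian tax equals MEC at x*: 12.1 + 1.1×31.8966 = 47.1863.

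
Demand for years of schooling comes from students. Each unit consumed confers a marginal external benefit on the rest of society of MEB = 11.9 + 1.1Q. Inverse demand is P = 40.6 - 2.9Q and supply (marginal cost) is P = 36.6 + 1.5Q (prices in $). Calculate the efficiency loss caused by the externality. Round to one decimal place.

DWL = $25.2

Market equilibrium (private): 36.6 + 1.5Q = 40.6 - 2.9Q → Q_m = 0.9091.
Social marginal benefit = demand + MEB = 52.5 - 1.8Q.
Set SMB = MC: 52.5 - 1.8Q = 36.6 + 1.5Q → Q* = 4.8182.
Between Q* and Q_m the wedge SMB − MC runs linearly from 0 to MEB(Q_m), so the loss is a triangle.
DWL = ½ × 3.9091 × 12.9000 = 25.2137.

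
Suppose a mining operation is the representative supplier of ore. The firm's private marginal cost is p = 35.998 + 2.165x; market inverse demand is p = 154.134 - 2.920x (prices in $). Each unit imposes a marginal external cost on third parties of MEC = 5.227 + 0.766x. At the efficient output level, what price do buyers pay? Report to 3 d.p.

P = $97.786

Social marginal cost = private MC + MEC = 41.225 + 2.931x.
Set SMC = demand: 41.225 + 2.931x = 154.134 - 2.920x → x* = 19.2974.
Consumer price on the demand curve at x*: 154.134 − 2.920×19.2974 = 97.7856.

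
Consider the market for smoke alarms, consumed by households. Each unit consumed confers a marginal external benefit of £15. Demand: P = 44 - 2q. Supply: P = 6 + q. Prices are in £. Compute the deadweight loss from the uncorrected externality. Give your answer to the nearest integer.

DWL = £38

Market equilibrium (private): 6 + q = 44 - 2q → q_m = 12.6667.
Social marginal benefit = demand + MEB = 59 - 2q.
Set SMB = MC: 59 - 2q = 6 + q → q* = 17.6667.
The loss is the area between SMB and MC from q* to q_m; with linear curves that's a triangle of height MEB(q_m).
DWL = ½ × 5.0000 × 15.0000 = 37.5000.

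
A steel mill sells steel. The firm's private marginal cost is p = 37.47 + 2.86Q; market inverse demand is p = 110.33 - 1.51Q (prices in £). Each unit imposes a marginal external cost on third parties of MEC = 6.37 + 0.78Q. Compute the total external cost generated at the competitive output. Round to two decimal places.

£214.62

Market equilibrium (private): 37.47 + 2.86Q = 110.33 - 1.51Q → Q_m = 16.6728.
Total external cost = ∫₀^{Q_m} (6.37 + 0.78Q) dQ = 6.37×16.6728 + ½×0.78×16.6728² = 214.6188.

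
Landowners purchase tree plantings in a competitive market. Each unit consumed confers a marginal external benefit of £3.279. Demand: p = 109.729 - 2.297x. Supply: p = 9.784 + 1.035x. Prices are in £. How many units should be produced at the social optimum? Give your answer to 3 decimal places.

Social marginal benefit = demand + MEB = 113.008 - 2.297x.
Set SMB = MC: 113.008 - 2.297x = 9.784 + 1.035x → x* = 30.9796.

x* = 30.980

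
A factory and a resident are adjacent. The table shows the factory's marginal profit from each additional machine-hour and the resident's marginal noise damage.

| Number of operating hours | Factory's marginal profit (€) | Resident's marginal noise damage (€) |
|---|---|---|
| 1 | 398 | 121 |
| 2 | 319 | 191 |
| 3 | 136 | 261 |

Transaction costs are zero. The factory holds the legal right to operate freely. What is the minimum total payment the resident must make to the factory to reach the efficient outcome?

€136

Left alone the factory would choose level 3 (marginal profit stays positive).
Efficient level: k* = 2 (marginal profit ≥ marginal noise damage through 2).
The resident must at least cover the factory's forgone profit from cutting 3→2: 136 = 136.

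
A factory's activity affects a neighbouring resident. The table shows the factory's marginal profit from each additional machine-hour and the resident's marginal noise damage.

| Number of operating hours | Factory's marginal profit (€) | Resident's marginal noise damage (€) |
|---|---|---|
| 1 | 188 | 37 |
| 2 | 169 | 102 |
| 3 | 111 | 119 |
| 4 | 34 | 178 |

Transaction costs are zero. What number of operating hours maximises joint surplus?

Bargaining reaches the level where marginal profit last exceeds marginal noise damage.
That holds through level 2 (169 ≥ 102) but not at 3 (111 < 119).

2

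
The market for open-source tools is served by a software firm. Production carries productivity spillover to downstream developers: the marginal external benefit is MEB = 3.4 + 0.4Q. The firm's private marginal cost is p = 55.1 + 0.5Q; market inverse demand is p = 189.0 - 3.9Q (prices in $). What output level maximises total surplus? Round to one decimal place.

Social marginal cost = private MC − MEB = 51.7 + 0.1Q.
Set SMC = demand: 51.7 + 0.1Q = 189.0 - 3.9Q → Q* = 34.3250.

Q* = 34.3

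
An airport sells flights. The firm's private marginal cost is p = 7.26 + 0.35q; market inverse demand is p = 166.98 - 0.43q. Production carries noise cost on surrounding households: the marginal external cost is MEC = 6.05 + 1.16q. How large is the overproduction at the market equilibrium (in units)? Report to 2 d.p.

Market equilibrium (private): 7.26 + 0.35q = 166.98 - 0.43q → q_m = 204.7692.
Social marginal cost = private MC + MEC = 13.31 + 1.51q.
Set SMC = demand: 13.31 + 1.51q = 166.98 - 0.43q → q* = 79.2113.
Gap = |204.7692 − 79.2113| = 125.5579.

125.56 units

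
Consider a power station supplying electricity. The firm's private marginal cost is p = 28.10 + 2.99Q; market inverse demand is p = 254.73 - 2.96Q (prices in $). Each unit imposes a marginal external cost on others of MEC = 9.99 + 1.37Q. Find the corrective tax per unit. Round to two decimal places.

Social marginal cost = private MC + MEC = 38.09 + 4.36Q.
Set SMC = demand: 38.09 + 4.36Q = 254.73 - 2.96Q → Q* = 29.5956.
The Pigouvian tax equals MEC at Q*: 9.99 + 1.37×29.5956 = 50.5360.

tax = $50.54 per unit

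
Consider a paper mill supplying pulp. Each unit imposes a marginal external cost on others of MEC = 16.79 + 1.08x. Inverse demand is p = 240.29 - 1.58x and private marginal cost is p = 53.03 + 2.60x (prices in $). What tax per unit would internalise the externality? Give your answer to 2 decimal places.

Social marginal cost = private MC + MEC = 69.82 + 3.68x.
Set SMC = demand: 69.82 + 3.68x = 240.29 - 1.58x → x* = 32.4087.
The Pigouvian tax equals MEC at x*: 16.79 + 1.08×32.4087 = 51.7914.

tax = $51.79 per unit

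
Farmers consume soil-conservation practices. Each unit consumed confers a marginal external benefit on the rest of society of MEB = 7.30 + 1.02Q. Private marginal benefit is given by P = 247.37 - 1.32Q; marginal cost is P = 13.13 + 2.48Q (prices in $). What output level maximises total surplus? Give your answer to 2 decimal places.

Social marginal benefit = demand + MEB = 254.67 - 0.30Q.
Set SMB = MC: 254.67 - 0.30Q = 13.13 + 2.48Q → Q* = 86.8849.

Q* = 86.88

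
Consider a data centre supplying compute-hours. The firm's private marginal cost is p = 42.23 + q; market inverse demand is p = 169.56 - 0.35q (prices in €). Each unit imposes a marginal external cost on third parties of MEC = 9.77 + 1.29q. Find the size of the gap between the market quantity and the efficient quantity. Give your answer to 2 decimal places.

49.79 units

Market equilibrium (private): 42.23 + q = 169.56 - 0.35q → q_m = 94.3185.
Social marginal cost = private MC + MEC = 52.00 + 2.29q.
Set SMC = demand: 52.00 + 2.29q = 169.56 - 0.35q → q* = 44.5303.
Gap = |94.3185 − 44.5303| = 49.7882.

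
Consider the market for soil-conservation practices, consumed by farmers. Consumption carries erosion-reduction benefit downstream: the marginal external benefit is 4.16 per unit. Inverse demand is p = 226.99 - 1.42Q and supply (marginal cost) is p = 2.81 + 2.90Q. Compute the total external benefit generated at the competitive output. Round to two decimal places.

215.88

Market equilibrium (private): 2.81 + 2.90Q = 226.99 - 1.42Q → Q_m = 51.8935.
Total external benefit = MEB × Q_m = 4.16 × 51.8935 = 215.8770.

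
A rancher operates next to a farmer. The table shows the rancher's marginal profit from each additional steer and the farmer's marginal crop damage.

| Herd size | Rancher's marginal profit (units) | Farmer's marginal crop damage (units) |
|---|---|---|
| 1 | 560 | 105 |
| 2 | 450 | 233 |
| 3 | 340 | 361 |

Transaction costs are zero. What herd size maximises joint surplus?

2

Bargaining reaches the level where marginal profit last exceeds marginal crop damage.
That holds through level 2 (450 ≥ 233) but not at 3 (340 < 361).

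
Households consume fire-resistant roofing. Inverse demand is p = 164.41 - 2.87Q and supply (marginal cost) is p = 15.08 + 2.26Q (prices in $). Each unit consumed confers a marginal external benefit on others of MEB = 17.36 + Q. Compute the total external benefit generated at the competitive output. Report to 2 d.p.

$929.01

Market equilibrium (private): 15.08 + 2.26Q = 164.41 - 2.87Q → Q_m = 29.1092.
Total external benefit = ∫₀^{Q_m} (17.36 + 1.00Q) dQ = 17.36×29.1092 + ½×1.00×29.1092² = 929.0085.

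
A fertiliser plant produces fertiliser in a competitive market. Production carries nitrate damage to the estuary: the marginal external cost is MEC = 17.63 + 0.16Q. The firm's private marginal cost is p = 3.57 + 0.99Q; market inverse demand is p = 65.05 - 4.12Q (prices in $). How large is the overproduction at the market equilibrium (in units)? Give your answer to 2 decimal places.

3.71 units

Market equilibrium (private): 3.57 + 0.99Q = 65.05 - 4.12Q → Q_m = 12.0313.
Social marginal cost = private MC + MEC = 21.20 + 1.15Q.
Set SMC = demand: 21.20 + 1.15Q = 65.05 - 4.12Q → Q* = 8.3207.
Gap = |12.0313 − 8.3207| = 3.7106.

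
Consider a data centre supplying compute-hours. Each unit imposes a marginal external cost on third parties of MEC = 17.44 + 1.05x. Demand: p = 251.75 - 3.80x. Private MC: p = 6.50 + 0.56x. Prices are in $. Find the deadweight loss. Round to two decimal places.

DWL = $540.91

Market equilibrium (private): 6.50 + 0.56x = 251.75 - 3.80x → x_m = 56.2500.
Social marginal cost = private MC + MEC = 23.94 + 1.61x.
Set SMC = demand: 23.94 + 1.61x = 251.75 - 3.80x → x* = 42.1091.
The welfare-loss triangle has base |x_m − x*| and height MEC(x_m) (the vertical gap between SMC and demand is zero at x* and MEC at x_m).
DWL = ½ × 14.1409 × 76.5025 = 540.9071.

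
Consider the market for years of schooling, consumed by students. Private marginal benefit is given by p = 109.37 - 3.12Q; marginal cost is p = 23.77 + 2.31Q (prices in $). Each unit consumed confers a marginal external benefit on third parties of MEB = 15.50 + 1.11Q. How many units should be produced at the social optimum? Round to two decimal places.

Q* = 23.40

Social marginal benefit = demand + MEB = 124.87 - 2.01Q.
Set SMB = MC: 124.87 - 2.01Q = 23.77 + 2.31Q → Q* = 23.4028.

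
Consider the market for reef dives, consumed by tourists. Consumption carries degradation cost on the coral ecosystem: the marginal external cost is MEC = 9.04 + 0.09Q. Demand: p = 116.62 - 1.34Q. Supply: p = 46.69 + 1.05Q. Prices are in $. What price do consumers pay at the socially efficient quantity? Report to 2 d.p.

Social marginal benefit = demand − MEC = 107.58 - 1.43Q.
Set SMB = MC: 107.58 - 1.43Q = 46.69 + 1.05Q → Q* = 24.5524.
Consumer price on the demand curve at Q*: 116.62 − 1.34×24.5524 = 83.7198.

P = $83.72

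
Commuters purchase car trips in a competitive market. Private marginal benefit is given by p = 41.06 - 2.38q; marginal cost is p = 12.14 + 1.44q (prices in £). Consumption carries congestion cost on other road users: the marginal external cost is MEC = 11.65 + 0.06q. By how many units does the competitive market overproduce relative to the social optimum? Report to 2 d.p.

Market equilibrium (private): 12.14 + 1.44q = 41.06 - 2.38q → q_m = 7.5707.
Social marginal benefit = demand − MEC = 29.41 - 2.44q.
Set SMB = MC: 29.41 - 2.44q = 12.14 + 1.44q → q* = 4.4510.
Gap = |7.5707 − 4.4510| = 3.1197.

3.12 units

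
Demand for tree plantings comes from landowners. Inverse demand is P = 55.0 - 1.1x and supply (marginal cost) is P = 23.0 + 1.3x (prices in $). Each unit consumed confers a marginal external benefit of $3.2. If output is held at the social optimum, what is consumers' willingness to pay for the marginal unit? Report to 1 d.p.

P = $38.9

Social marginal benefit = demand + MEB = 58.2 - 1.1x.
Set SMB = MC: 58.2 - 1.1x = 23.0 + 1.3x → x* = 14.6667.
Consumer price on the demand curve at x*: 55.0 − 1.1×14.6667 = 38.8666.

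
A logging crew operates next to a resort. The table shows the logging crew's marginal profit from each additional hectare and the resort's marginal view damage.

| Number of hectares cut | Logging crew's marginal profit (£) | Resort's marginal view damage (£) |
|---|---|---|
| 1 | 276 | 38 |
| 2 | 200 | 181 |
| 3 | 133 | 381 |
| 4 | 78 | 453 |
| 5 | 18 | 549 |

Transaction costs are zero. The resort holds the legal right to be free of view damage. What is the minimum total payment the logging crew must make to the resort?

Efficient level: marginal profit ≥ marginal view damage through level 2, so k* = 2.
With the resort holding the right, the logging crew must at least compensate total damage at k*: 38 + 181 = 219.

£219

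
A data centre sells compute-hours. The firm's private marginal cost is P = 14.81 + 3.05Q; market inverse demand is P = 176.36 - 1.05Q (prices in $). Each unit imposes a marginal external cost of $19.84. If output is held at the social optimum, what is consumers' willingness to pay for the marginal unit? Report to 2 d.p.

Social marginal cost = private MC + MEC = 34.65 + 3.05Q.
Set SMC = demand: 34.65 + 3.05Q = 176.36 - 1.05Q → Q* = 34.5634.
Consumer price on the demand curve at Q*: 176.36 − 1.05×34.5634 = 140.0684.

P = $140.07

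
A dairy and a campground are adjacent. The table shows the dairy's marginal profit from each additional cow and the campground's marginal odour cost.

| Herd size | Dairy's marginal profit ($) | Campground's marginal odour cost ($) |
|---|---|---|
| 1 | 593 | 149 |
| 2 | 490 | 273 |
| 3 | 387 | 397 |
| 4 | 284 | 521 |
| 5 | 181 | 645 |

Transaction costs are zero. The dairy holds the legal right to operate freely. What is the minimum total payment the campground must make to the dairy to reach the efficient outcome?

Left alone the dairy would choose level 5 (marginal profit stays positive).
Efficient level: k* = 2 (marginal profit ≥ marginal odour cost through 2).
The campground must at least cover the dairy's forgone profit from cutting 5→2: 387 + 284 + 181 = 852.

$852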